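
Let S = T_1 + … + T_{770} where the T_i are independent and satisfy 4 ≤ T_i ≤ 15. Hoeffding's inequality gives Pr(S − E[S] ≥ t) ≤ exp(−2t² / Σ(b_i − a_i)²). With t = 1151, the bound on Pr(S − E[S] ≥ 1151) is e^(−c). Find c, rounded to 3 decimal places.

28.438

Σ(b_i − a_i)² = 770·(11)² = 93170.
c = 2t²/93170 = 2·1151²/93170 = 28.4384.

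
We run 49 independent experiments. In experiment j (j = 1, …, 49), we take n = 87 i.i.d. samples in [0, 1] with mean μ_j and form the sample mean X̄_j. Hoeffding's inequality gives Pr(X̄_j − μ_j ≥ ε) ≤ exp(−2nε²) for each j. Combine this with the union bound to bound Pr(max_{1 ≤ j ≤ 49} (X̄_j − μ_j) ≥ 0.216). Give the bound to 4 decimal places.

0.0146

Per-experiment Hoeffding bound: exp(−2·87·0.216²) = exp(−8.11814) = 0.00029808.
Union bound over 49 events: 49·0.00029808 = 0.01461.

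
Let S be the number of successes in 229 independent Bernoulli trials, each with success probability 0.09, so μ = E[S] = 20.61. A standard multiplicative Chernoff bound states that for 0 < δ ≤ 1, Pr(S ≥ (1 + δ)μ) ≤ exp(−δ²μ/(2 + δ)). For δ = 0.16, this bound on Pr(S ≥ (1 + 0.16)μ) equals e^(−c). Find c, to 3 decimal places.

0.244

c = δ²μ/(2 + δ) = 0.16²·20.61/(2 + 0.16) = 0.2443.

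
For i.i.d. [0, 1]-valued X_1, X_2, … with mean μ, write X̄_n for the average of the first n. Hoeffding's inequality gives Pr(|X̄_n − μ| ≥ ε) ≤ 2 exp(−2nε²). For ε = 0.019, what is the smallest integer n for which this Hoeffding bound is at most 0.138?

3704

Require 2·exp(−2nε²) ≤ 0.138, i.e. 2nε² ≥ ln(2/0.138) = 2.673649.
So n ≥ 2.673649 / (2·0.019²) = 3703.115.
The smallest integer n is 3704.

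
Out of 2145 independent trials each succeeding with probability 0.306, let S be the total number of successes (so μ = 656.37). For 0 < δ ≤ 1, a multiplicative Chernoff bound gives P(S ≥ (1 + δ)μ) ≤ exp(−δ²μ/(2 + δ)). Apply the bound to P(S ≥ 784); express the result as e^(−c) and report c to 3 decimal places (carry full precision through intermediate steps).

11.309

Write 784 = (1 + δ)μ, so δ = 784/656.37 − 1 = 0.1944483…
Then the exponent is δ²μ/(2 + δ) = (784 − μ)² / (μ·(2 + δ)) = 11.309189.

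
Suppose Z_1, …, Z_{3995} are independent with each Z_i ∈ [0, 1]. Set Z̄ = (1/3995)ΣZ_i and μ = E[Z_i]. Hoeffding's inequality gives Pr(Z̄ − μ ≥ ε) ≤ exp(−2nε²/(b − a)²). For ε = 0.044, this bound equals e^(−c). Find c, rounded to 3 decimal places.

15.469

c = 2nε²/(b − a)² = 2·3995·0.044² / 1² = 15.4686.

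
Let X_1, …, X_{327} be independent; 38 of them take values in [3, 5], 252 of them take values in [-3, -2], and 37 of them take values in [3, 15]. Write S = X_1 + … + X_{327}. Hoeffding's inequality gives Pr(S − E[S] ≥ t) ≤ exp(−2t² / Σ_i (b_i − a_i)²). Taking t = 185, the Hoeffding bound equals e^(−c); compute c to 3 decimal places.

Σ(b_i − a_i)² = 38·2² + 252·1² + 37·12² = 5732.
c = 2t² / 5732 = 2·185² / 5732 = 11.9417.

11.942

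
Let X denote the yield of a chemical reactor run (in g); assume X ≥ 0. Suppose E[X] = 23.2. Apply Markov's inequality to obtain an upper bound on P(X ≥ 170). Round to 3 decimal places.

Markov's inequality: for a non-negative random variable, P(X ≥ a) ≤ E[X]/a.
Here E[X] = 23.2 and a = 170, so the bound is 23.2/170 = 0.1365.

0.136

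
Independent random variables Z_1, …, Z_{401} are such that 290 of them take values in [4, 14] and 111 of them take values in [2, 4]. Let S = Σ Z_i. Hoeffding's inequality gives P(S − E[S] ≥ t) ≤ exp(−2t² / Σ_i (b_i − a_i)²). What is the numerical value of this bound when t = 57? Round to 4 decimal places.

0.8020

Σ(b_i − a_i)² = 290·10² + 111·2² = 29444.
Exponent = 2·57² / 29444 = 0.22069.
Bound = exp(−0.22069) = 0.80197.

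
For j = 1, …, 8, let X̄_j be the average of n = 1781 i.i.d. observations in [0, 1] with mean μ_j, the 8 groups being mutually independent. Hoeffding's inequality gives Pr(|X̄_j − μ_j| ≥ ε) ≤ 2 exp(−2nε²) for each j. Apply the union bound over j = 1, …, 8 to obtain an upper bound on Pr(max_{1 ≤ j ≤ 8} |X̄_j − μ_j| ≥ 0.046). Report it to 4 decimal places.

0.0085

Per-experiment Hoeffding bound: 2·exp(−2·1781·0.046²) = 2·exp(−7.53719) = 0.0010658.
Union bound over 8 events: 8·0.0010658 = 0.00853.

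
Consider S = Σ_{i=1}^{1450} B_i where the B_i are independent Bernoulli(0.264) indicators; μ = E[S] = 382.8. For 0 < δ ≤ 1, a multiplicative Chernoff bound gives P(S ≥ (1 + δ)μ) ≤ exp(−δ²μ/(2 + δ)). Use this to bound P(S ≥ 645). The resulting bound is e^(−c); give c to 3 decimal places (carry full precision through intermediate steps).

66.889

Write 645 = (1 + δ)μ, so δ = 645/382.8 − 1 = 0.684953…
Then the exponent is δ²μ/(2 + δ) = (645 − μ)² / (μ·(2 + δ)) = 66.889317.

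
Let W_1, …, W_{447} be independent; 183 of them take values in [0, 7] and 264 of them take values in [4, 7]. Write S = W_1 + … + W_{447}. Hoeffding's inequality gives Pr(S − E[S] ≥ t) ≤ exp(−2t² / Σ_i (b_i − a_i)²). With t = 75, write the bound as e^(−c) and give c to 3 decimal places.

Σ(b_i − a_i)² = 183·7² + 264·3² = 11343.
c = 2t² / 11343 = 2·75² / 11343 = 0.9918.

0.992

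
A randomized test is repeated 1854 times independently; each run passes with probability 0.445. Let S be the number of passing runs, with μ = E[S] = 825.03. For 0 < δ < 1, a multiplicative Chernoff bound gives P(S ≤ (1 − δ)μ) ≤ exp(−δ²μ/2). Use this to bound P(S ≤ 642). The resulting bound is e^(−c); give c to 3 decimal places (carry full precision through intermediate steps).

20.302

Write 642 = (1 − δ)μ, so δ = 1 − 642/825.03 = 0.2218465…
Then the exponent is δ²μ/2 = (μ − 642)²/(2μ) = 20.302280.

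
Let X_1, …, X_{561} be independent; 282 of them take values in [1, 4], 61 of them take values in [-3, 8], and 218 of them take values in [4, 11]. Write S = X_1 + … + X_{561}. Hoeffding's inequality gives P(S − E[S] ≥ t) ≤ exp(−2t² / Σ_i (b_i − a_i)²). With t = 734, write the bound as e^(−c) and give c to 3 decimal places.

52.304

Σ(b_i − a_i)² = 282·3² + 61·11² + 218·7² = 20601.
c = 2t² / 20601 = 2·734² / 20601 = 52.3039.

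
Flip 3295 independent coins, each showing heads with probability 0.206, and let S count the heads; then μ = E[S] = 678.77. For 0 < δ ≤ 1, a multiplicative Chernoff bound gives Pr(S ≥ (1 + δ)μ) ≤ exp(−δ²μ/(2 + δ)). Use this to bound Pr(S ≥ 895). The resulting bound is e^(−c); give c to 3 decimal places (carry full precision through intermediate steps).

Write 895 = (1 + δ)μ, so δ = 895/678.77 − 1 = 0.3185615…
Then the exponent is δ²μ/(2 + δ) = (895 − μ)² / (μ·(2 + δ)) = 29.709178.

29.709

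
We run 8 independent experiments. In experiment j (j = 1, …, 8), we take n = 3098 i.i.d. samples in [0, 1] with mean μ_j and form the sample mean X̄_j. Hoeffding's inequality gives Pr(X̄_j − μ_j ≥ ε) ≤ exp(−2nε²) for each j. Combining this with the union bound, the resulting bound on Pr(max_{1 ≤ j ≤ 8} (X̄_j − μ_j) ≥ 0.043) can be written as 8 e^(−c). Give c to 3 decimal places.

Union bound over the 8 events: Pr(max_{1 ≤ j ≤ 8} (X̄_j − μ_j) ≥ 0.043) ≤ 8·exp(−2nε²) = 8 exp(−2·3098·0.043²).
So c = 2·3098·0.043² = 11.4564.

11.456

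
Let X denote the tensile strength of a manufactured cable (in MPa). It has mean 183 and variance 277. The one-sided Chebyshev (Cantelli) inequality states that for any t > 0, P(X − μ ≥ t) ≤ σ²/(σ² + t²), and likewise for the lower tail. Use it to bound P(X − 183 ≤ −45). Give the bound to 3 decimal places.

0.120

Here σ² = 277 and t = 45, so σ² + t² = 2302.
Cantelli's bound: 277/2302 = 0.1203.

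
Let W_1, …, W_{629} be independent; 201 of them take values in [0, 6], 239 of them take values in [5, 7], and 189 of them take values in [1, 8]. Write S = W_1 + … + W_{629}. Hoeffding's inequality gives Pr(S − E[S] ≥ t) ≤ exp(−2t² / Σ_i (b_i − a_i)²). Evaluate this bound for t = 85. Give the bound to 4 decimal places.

Σ(b_i − a_i)² = 201·6² + 239·2² + 189·7² = 17453.
Exponent = 2·85² / 17453 = 0.82794.
Bound = exp(−0.82794) = 0.43695.

0.4369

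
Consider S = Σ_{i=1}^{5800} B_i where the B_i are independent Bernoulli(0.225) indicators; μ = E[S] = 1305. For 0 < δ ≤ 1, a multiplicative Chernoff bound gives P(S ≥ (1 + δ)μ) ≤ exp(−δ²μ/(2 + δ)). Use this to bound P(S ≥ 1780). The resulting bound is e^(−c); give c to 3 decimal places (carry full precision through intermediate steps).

Write 1780 = (1 + δ)μ, so δ = 1780/1305 − 1 = 0.3639847…
Then the exponent is δ²μ/(2 + δ) = (1780 − μ)² / (μ·(2 + δ)) = 73.136143.

73.136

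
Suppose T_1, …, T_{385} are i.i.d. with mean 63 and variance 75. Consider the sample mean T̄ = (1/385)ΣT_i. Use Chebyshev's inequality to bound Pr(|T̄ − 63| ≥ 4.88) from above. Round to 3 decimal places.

0.008

Var(T̄) = Var(T_i)/n = 75/385 = 0.19481.
Chebyshev: Pr(|T̄ − 63| ≥ 4.88) ≤ Var(T̄)/(4.88)² = 75/(385·4.88²) = 0.0082.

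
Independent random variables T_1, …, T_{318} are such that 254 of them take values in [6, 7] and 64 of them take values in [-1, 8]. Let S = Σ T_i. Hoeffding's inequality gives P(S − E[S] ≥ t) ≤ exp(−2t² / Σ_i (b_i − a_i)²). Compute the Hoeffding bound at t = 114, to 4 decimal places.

0.0084

Σ(b_i − a_i)² = 254·1² + 64·9² = 5438.
Exponent = 2·114² / 5438 = 4.77970.
Bound = exp(−4.77970) = 0.00840.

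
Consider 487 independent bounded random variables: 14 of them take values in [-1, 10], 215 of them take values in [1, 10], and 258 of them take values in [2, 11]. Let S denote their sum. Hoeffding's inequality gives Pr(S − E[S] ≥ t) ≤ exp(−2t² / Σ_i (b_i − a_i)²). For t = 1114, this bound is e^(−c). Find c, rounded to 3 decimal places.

62.039

Σ(b_i − a_i)² = 14·11² + 215·9² + 258·9² = 40007.
c = 2t² / 40007 = 2·1114² / 40007 = 62.0389.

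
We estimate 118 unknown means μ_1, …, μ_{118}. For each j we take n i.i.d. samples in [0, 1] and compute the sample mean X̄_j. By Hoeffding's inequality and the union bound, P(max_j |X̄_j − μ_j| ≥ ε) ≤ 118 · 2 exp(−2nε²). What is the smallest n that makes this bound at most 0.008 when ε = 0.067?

Need 2·118·exp(−2nε²) ≤ 0.008, i.e. exp(−2nε²) ≤ 0.008/236.
So 2nε² ≥ ln(236/0.008) = 10.292146.
Hence n ≥ 10.292146/(2·0.067²) = 1146.374.
The smallest integer n is 1147.

1147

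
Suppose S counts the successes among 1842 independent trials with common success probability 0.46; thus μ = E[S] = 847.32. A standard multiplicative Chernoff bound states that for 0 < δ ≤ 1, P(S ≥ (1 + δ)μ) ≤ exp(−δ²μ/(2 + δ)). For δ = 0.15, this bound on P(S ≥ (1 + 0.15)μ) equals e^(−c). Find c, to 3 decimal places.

c = δ²μ/(2 + δ) = 0.15²·847.32/(2 + 0.15) = 8.8673.

8.867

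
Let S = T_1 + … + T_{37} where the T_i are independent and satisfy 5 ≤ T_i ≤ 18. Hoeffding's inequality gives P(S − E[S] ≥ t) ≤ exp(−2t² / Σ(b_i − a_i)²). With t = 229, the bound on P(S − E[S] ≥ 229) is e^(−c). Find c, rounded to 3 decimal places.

16.773

Σ(b_i − a_i)² = 37·(13)² = 6253.
c = 2t²/6253 = 2·229²/6253 = 16.7731.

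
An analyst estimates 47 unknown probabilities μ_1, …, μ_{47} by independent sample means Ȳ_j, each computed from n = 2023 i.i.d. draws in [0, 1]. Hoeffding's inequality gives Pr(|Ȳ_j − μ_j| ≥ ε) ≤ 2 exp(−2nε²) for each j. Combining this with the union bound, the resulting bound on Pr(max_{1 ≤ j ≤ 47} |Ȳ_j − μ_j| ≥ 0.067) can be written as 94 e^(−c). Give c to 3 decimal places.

Union bound over the 47 events: Pr(max_{1 ≤ j ≤ 47} |Ȳ_j − μ_j| ≥ 0.067) ≤ 47·2·exp(−2nε²) = 94 exp(−2·2023·0.067²).
So c = 2·2023·0.067² = 18.1625.

18.162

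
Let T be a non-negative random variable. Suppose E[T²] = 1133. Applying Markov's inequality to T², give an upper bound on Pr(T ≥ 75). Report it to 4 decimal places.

Since T ≥ 0, the event {T ≥ 75} is the same as {T² ≥ 5625}.
Markov's inequality applied to T² gives Pr(T² ≥ 5625) ≤ E[T²]/5625 = 1133/5625 = 0.2014.

0.2014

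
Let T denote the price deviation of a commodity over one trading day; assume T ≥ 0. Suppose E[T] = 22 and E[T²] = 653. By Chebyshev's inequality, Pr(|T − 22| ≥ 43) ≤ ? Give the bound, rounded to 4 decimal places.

Var(T) = E[T²] − (E[T])² = 653 − 484 = 169.
Chebyshev's inequality: Pr(|T − μ| ≥ t) ≤ Var(T)/t² = 169/1849 = 0.0914.

0.0914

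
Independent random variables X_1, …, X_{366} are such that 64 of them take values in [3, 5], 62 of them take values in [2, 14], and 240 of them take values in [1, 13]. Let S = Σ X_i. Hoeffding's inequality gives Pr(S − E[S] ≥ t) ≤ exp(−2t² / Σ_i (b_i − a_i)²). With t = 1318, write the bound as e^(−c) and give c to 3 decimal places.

Σ(b_i − a_i)² = 64·2² + 62·12² + 240·12² = 43744.
c = 2t² / 43744 = 2·1318² / 43744 = 79.4223.

79.422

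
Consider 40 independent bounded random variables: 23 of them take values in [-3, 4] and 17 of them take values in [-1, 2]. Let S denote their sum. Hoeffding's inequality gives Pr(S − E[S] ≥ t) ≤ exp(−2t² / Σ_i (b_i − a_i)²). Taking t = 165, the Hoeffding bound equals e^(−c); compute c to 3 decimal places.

42.539

Σ(b_i − a_i)² = 23·7² + 17·3² = 1280.
c = 2t² / 1280 = 2·165² / 1280 = 42.5391.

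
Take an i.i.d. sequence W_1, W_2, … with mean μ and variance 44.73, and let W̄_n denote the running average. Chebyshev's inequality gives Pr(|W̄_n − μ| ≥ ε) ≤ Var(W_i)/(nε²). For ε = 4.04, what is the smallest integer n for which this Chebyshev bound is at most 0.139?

Require 44.73/(n·4.04²) ≤ 0.139, i.e. n ≥ 44.73/(0.139·4.04²) = 19.716.
The smallest integer n is 20.

20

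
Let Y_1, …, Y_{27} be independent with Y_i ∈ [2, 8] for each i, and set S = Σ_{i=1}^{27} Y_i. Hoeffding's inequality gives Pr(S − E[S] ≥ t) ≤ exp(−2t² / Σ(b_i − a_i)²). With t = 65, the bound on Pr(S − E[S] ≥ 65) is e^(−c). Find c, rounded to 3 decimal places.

8.693

Σ(b_i − a_i)² = 27·(6)² = 972.
c = 2t²/972 = 2·65²/972 = 8.6934.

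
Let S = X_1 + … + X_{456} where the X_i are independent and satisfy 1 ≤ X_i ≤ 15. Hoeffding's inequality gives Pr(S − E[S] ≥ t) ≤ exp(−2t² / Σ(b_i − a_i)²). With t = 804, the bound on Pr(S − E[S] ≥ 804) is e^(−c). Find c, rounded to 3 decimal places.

Σ(b_i − a_i)² = 456·(14)² = 89376.
c = 2t²/89376 = 2·804²/89376 = 14.4651.

14.465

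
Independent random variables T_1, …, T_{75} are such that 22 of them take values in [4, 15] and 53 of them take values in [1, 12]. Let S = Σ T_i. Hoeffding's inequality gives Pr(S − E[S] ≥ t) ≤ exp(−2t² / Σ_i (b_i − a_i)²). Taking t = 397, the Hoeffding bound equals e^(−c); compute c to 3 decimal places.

Σ(b_i − a_i)² = 22·11² + 53·11² = 9075.
c = 2t² / 9075 = 2·397² / 9075 = 34.7348.

34.735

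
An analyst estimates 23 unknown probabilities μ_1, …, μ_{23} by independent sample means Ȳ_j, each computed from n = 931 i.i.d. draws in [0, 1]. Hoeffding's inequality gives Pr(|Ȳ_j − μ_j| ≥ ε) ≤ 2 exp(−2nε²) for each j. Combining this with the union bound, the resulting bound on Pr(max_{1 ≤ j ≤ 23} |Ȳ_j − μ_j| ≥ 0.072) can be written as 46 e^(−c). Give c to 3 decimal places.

9.653

Union bound over the 23 events: Pr(max_{1 ≤ j ≤ 23} |Ȳ_j − μ_j| ≥ 0.072) ≤ 23·2·exp(−2nε²) = 46 exp(−2·931·0.072²).
So c = 2·931·0.072² = 9.6526.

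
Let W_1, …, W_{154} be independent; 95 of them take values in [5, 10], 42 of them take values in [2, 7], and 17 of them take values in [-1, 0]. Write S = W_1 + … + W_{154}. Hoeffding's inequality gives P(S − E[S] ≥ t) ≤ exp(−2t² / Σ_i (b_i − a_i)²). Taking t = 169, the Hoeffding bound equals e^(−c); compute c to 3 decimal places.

16.596

Σ(b_i − a_i)² = 95·5² + 42·5² + 17·1² = 3442.
c = 2t² / 3442 = 2·169² / 3442 = 16.5956.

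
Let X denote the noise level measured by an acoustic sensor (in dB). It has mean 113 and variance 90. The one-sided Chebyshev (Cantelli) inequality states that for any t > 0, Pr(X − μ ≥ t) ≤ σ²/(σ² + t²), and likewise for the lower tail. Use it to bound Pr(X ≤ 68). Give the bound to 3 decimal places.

0.043

Here σ² = 90 and t = 45, so σ² + t² = 2115.
Cantelli's bound: 90/2115 = 0.0426.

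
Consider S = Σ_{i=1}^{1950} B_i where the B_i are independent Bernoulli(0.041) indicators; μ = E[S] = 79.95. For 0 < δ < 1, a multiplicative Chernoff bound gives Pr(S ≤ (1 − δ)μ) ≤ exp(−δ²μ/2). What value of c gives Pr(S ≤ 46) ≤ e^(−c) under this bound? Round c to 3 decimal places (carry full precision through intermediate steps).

Write 46 = (1 − δ)μ, so δ = 1 − 46/79.95 = 0.4246404…
Then the exponent is δ²μ/2 = (μ − 46)²/(2μ) = 7.208271.

7.208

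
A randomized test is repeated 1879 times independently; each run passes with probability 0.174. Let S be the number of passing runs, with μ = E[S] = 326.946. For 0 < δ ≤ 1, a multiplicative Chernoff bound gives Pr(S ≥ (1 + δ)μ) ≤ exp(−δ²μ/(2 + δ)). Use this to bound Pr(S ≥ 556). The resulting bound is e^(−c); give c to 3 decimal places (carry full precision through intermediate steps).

59.421

Write 556 = (1 + δ)μ, so δ = 556/326.946 − 1 = 0.7005866…
Then the exponent is δ²μ/(2 + δ) = (556 − μ)² / (μ·(2 + δ)) = 59.421227.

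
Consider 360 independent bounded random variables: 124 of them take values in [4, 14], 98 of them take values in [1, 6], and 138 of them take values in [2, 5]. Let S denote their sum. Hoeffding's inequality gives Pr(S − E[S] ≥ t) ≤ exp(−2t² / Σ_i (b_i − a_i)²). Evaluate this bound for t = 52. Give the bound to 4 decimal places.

0.7146

Σ(b_i − a_i)² = 124·10² + 98·5² + 138·3² = 16092.
Exponent = 2·52² / 16092 = 0.33607.
Bound = exp(−0.33607) = 0.71457.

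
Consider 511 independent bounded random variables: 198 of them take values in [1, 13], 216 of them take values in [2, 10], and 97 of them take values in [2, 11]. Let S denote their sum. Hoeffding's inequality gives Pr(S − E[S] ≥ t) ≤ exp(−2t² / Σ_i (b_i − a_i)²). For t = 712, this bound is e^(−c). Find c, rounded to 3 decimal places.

Σ(b_i − a_i)² = 198·12² + 216·8² + 97·9² = 50193.
c = 2t² / 50193 = 2·712² / 50193 = 20.1998.

20.200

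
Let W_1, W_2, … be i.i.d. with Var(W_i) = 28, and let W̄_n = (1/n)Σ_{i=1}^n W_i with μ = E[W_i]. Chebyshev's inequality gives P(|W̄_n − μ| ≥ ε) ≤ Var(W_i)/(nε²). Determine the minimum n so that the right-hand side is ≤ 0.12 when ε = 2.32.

Require 28/(n·2.32²) ≤ 0.12, i.e. n ≥ 28/(0.12·2.32²) = 43.351.
The smallest integer n is 44.

44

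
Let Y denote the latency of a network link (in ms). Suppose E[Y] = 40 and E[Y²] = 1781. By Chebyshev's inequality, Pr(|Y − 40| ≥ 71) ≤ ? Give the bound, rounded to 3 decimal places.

Var(Y) = E[Y²] − (E[Y])² = 1781 − 1600 = 181.
Chebyshev's inequality: Pr(|Y − μ| ≥ t) ≤ Var(Y)/t² = 181/5041 = 0.0359.

0.036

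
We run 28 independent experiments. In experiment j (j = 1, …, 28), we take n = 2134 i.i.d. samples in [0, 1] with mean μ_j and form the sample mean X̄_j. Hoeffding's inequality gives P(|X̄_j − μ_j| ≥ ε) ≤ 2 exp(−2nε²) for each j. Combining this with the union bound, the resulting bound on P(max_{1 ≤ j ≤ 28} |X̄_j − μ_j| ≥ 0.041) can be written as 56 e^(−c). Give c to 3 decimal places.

Union bound over the 28 events: P(max_{1 ≤ j ≤ 28} |X̄_j − μ_j| ≥ 0.041) ≤ 28·2·exp(−2nε²) = 56 exp(−2·2134·0.041²).
So c = 2·2134·0.041² = 7.1745.

7.175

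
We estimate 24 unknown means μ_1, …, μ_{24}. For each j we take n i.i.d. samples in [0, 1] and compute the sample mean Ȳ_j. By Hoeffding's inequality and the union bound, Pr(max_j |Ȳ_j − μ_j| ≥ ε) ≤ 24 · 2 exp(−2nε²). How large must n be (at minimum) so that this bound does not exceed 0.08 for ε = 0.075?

569

Need 2·24·exp(−2nε²) ≤ 0.08, i.e. exp(−2nε²) ≤ 0.08/48.
So 2nε² ≥ ln(48/0.08) = 6.396930.
Hence n ≥ 6.396930/(2·0.075²) = 568.616.
The smallest integer n is 569.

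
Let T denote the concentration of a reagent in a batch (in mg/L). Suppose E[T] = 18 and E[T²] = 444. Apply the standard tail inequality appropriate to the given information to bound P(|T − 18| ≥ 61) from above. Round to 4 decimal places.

The first two moments determine the variance, so Chebyshev's inequality is the sharpest standard bound available.
Var(T) = E[T²] − (E[T])² = 444 − 324 = 120.
Chebyshev's inequality: P(|T − μ| ≥ t) ≤ Var(T)/t² = 120/3721 = 0.0322.

0.0322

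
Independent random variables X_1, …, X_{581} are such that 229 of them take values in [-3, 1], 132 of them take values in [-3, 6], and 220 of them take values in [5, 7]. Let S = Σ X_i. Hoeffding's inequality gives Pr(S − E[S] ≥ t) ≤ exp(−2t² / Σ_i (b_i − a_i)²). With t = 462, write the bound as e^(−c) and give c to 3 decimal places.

Σ(b_i − a_i)² = 229·4² + 132·9² + 220·2² = 15236.
c = 2t² / 15236 = 2·462² / 15236 = 28.0184.

28.018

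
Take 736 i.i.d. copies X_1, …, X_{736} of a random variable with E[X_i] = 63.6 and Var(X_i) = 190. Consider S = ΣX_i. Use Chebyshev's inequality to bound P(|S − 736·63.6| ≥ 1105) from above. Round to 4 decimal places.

Var(S) = n·Var(X_i) = 736·190 = 139840.
Chebyshev: P(|S − 736·63.6| ≥ 1105) ≤ Var(S)/1105² = 139840/1221025 = 0.1145.

0.1145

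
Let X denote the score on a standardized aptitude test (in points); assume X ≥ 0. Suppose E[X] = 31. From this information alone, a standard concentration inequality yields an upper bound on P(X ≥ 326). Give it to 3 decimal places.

0.095

Only the mean of a non-negative variable is known, so Markov's inequality is the applicable tail bound.
Markov's inequality: for a non-negative random variable, P(X ≥ a) ≤ E[X]/a.
Here E[X] = 31 and a = 326, so the bound is 31/326 = 0.0951.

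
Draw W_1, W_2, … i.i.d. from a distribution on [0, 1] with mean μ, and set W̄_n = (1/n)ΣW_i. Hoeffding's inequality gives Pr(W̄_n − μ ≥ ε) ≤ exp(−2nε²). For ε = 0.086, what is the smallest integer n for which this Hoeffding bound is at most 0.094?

160

Require exp(−2nε²) ≤ 0.094, i.e. 2nε² ≥ ln(1/0.094) = 2.364460.
So n ≥ 2.364460 / (2·0.086²) = 159.847.
The smallest integer n is 160.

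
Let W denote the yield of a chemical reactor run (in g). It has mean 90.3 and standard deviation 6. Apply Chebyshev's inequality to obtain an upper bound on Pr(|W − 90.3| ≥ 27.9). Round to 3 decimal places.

0.046

Chebyshev: Pr(|W − μ| ≥ t) ≤ Var(W)/t².
Var(W) = σ² = 6² = 36.
Bound = 36 / 778.41 = 0.0462.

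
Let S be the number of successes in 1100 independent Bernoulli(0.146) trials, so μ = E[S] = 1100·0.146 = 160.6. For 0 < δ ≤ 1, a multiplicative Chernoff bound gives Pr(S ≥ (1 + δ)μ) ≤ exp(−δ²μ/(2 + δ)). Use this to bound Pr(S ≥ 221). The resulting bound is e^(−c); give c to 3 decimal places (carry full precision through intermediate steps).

9.560

Write 221 = (1 + δ)μ, so δ = 221/160.6 − 1 = 0.3760897…
Then the exponent is δ²μ/(2 + δ) = (221 − μ)² / (μ·(2 + δ)) = 9.560168.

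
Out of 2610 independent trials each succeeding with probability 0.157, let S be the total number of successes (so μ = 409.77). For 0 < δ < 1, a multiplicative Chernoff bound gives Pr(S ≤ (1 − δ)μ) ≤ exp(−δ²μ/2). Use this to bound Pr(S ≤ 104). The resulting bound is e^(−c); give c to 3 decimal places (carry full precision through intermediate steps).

114.083

Write 104 = (1 − δ)μ, so δ = 1 − 104/409.77 = 0.7461991…
Then the exponent is δ²μ/2 = (μ − 104)²/(2μ) = 114.082647.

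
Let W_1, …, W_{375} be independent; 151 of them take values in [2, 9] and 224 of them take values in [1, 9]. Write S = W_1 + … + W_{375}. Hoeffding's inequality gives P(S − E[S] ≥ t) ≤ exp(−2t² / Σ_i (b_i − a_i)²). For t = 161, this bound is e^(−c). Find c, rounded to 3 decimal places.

Σ(b_i − a_i)² = 151·7² + 224·8² = 21735.
c = 2t² / 21735 = 2·161² / 21735 = 2.3852.

2.385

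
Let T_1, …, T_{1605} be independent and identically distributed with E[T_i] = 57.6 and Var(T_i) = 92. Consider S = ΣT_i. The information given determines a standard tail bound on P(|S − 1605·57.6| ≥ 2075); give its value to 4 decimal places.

0.0343

With mean and variance of each term known, Chebyshev's inequality bounds the deviation of the sum (or sample mean).
Var(S) = n·Var(T_i) = 1605·92 = 147660.
Chebyshev: P(|S − 1605·57.6| ≥ 2075) ≤ Var(S)/2075² = 147660/4305625 = 0.0343.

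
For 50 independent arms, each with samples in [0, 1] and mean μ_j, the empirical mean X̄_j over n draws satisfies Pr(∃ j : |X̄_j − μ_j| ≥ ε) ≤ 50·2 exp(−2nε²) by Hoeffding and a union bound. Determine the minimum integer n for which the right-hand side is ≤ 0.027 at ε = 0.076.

Need 2·50·exp(−2nε²) ≤ 0.027, i.e. exp(−2nε²) ≤ 0.027/100.
So 2nε² ≥ ln(100/0.027) = 8.217089.
Hence n ≥ 8.217089/(2·0.076²) = 711.313.
The smallest integer n is 712.

712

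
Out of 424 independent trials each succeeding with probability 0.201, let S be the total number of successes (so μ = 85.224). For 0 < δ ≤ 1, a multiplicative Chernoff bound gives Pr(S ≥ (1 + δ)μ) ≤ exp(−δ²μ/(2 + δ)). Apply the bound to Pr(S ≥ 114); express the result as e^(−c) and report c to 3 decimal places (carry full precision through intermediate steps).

Write 114 = (1 + δ)μ, so δ = 114/85.224 − 1 = 0.3376514…
Then the exponent is δ²μ/(2 + δ) = (114 − μ)² / (μ·(2 + δ)) = 4.156418.

4.156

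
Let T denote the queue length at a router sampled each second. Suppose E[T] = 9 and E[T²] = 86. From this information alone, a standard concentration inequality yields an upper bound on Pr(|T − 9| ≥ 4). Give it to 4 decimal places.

0.3125

The first two moments determine the variance, so Chebyshev's inequality is the sharpest standard bound available.
Var(T) = E[T²] − (E[T])² = 86 − 81 = 5.
Chebyshev's inequality: Pr(|T − μ| ≥ t) ≤ Var(T)/t² = 5/16 = 0.3125.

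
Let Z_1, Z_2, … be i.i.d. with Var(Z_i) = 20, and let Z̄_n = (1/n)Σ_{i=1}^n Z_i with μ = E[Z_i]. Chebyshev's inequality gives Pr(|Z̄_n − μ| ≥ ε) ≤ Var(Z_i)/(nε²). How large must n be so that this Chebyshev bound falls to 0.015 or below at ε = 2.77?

Require 20/(n·2.77²) ≤ 0.015, i.e. n ≥ 20/(0.015·2.77²) = 173.772.
The smallest integer n is 174.

174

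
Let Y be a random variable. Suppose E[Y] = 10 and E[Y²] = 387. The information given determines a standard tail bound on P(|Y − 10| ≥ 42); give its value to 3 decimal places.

0.163

The first two moments determine the variance, so Chebyshev's inequality is the sharpest standard bound available.
Var(Y) = E[Y²] − (E[Y])² = 387 − 100 = 287.
Chebyshev's inequality: P(|Y − μ| ≥ t) ≤ Var(Y)/t² = 287/1764 = 0.1627.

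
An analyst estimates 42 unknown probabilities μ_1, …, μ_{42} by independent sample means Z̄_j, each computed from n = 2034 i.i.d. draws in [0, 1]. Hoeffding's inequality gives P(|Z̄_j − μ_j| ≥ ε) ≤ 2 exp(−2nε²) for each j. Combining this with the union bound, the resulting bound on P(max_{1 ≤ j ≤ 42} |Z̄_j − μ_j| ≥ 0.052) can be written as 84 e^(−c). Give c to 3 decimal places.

11.000

Union bound over the 42 events: P(max_{1 ≤ j ≤ 42} |Z̄_j − μ_j| ≥ 0.052) ≤ 42·2·exp(−2nε²) = 84 exp(−2·2034·0.052²).
So c = 2·2034·0.052² = 10.9999.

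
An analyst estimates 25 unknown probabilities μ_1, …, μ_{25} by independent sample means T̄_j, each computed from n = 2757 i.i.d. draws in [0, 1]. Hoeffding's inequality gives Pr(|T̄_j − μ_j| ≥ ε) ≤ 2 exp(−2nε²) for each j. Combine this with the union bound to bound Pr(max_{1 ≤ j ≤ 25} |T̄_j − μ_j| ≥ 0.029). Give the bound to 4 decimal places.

0.4842

Per-experiment Hoeffding bound: 2·exp(−2·2757·0.029²) = 2·exp(−4.63727) = 0.019368.
Union bound over 25 events: 25·0.019368 = 0.48420.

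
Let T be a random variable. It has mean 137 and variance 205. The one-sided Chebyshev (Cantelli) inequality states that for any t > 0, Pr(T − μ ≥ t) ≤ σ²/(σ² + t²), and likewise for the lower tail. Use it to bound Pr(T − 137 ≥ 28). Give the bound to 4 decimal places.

0.2073

Here σ² = 205 and t = 28, so σ² + t² = 989.
Cantelli's bound: 205/989 = 0.2073.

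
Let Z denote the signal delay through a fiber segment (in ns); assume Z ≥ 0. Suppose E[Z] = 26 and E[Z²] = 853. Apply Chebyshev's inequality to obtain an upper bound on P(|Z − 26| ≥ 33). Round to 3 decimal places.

0.163

Var(Z) = E[Z²] − (E[Z])² = 853 − 676 = 177.
Chebyshev's inequality: P(|Z − μ| ≥ t) ≤ Var(Z)/t² = 177/1089 = 0.1625.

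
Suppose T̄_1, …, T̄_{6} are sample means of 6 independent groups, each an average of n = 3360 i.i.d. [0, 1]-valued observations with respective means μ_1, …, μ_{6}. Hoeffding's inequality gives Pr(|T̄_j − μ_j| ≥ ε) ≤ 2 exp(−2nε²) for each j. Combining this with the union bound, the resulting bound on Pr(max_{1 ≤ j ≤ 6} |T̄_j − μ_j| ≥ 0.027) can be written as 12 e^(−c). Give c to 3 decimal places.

Union bound over the 6 events: Pr(max_{1 ≤ j ≤ 6} |T̄_j − μ_j| ≥ 0.027) ≤ 6·2·exp(−2nε²) = 12 exp(−2·3360·0.027²).
So c = 2·3360·0.027² = 4.8989.

4.899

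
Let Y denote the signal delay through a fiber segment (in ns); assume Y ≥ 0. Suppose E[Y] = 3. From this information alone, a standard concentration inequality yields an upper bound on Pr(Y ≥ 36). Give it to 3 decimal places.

0.083

Only the mean of a non-negative variable is known, so Markov's inequality is the applicable tail bound.
Markov's inequality: for a non-negative random variable, Pr(Y ≥ a) ≤ E[Y]/a.
Here E[Y] = 3 and a = 36, so the bound is 3/36 = 0.0833.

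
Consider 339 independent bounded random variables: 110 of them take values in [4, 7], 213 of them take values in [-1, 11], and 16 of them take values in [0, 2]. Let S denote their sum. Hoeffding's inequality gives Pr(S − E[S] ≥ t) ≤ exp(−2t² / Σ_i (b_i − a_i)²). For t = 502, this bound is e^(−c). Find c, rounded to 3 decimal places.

15.886

Σ(b_i − a_i)² = 110·3² + 213·12² + 16·2² = 31726.
c = 2t² / 31726 = 2·502² / 31726 = 15.8863.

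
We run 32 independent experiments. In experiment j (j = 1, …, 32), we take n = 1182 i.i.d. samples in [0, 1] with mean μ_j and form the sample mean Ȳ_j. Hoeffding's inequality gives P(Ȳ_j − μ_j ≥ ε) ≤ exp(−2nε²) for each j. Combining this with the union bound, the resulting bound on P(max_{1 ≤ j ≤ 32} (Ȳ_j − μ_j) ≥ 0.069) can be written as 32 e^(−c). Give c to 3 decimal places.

Union bound over the 32 events: P(max_{1 ≤ j ≤ 32} (Ȳ_j − μ_j) ≥ 0.069) ≤ 32·exp(−2nε²) = 32 exp(−2·1182·0.069²).
So c = 2·1182·0.069² = 11.2550.

11.255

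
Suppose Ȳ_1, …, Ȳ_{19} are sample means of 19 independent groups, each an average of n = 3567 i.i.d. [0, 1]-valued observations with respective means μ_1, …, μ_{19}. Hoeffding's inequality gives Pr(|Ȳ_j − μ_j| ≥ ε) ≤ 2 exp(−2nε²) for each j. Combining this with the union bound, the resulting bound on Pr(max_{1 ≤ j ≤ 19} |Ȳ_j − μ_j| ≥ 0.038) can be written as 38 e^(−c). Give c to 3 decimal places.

10.301

Union bound over the 19 events: Pr(max_{1 ≤ j ≤ 19} |Ȳ_j − μ_j| ≥ 0.038) ≤ 19·2·exp(−2nε²) = 38 exp(−2·3567·0.038²).
So c = 2·3567·0.038² = 10.3015.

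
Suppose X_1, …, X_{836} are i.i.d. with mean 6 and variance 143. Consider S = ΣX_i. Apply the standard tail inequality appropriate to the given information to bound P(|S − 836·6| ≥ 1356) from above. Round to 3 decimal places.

With mean and variance of each term known, Chebyshev's inequality bounds the deviation of the sum (or sample mean).
Var(S) = n·Var(X_i) = 836·143 = 119548.
Chebyshev: P(|S − 836·6| ≥ 1356) ≤ Var(S)/1356² = 119548/1838736 = 0.0650.

0.065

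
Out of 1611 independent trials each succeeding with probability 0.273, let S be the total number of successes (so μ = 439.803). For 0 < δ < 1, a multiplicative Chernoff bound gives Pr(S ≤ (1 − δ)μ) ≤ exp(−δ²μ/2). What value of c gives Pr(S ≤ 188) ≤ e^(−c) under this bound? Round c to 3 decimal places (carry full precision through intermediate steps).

72.083

Write 188 = (1 − δ)μ, so δ = 1 − 188/439.803 = 0.5725359…
Then the exponent is δ²μ/2 = (μ − 188)²/(2μ) = 72.083127.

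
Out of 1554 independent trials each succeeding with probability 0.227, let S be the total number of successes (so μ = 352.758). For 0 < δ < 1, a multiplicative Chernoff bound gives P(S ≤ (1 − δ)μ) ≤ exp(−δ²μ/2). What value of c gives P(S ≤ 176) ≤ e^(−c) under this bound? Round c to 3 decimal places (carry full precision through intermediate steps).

44.284

Write 176 = (1 − δ)μ, so δ = 1 − 176/352.758 = 0.5010744…
Then the exponent is δ²μ/2 = (μ − 176)²/(2μ) = 44.284454.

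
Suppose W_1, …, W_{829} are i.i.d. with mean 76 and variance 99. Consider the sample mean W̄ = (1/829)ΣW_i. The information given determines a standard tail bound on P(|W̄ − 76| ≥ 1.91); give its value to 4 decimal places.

0.0327

With mean and variance of each term known, Chebyshev's inequality bounds the deviation of the sum (or sample mean).
Var(W̄) = Var(W_i)/n = 99/829 = 0.11942.
Chebyshev: P(|W̄ − 76| ≥ 1.91) ≤ Var(W̄)/(1.91)² = 99/(829·1.91²) = 0.0327.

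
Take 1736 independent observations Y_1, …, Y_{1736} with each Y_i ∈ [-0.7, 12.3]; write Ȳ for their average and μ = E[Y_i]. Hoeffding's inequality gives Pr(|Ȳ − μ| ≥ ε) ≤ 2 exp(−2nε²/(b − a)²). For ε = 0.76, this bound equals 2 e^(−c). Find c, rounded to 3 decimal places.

11.866

c = 2nε²/(b − a)² = 2·1736·0.76² / 13² = 11.8664.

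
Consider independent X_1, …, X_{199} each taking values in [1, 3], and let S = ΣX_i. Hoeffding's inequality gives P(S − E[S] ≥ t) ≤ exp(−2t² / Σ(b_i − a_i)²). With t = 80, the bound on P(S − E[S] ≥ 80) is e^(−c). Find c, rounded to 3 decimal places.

16.080

Σ(b_i − a_i)² = 199·(2)² = 796.
c = 2t²/796 = 2·80²/796 = 16.0804.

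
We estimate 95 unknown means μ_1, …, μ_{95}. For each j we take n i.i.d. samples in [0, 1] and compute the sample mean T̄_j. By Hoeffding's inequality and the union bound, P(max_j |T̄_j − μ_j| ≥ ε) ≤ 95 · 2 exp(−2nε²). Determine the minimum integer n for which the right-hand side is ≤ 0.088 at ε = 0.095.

426

Need 2·95·exp(−2nε²) ≤ 0.088, i.e. exp(−2nε²) ≤ 0.088/190.
So 2nε² ≥ ln(190/0.088) = 7.677443.
Hence n ≥ 7.677443/(2·0.095²) = 425.343.
The smallest integer n is 426.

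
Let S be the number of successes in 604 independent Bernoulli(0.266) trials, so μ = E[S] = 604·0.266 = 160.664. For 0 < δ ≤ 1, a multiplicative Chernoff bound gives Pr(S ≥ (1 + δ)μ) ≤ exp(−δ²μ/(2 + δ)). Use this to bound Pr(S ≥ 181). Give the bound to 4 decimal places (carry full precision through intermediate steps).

0.2981

Write 181 = (1 + δ)μ, so δ = 181/160.664 − 1 = 0.1265747…
Then the exponent is δ²μ/(2 + δ) = (181 − μ)² / (μ·(2 + δ)) = 1.210408.
Bound = exp(−1.210408) = 0.29808.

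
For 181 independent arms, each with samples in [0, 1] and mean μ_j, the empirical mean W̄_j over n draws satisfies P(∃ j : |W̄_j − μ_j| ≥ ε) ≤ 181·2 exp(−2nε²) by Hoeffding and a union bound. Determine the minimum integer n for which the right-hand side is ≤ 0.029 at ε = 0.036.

3639

Need 2·181·exp(−2nε²) ≤ 0.029, i.e. exp(−2nε²) ≤ 0.029/362.
So 2nε² ≥ ln(362/0.029) = 9.432104.
Hence n ≥ 9.432104/(2·0.036²) = 3638.929.
The smallest integer n is 3639.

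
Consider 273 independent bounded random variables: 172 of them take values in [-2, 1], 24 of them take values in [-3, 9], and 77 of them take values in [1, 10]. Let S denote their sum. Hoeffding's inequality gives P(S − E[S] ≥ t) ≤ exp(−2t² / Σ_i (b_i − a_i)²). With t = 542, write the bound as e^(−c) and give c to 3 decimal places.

52.267

Σ(b_i − a_i)² = 172·3² + 24·12² + 77·9² = 11241.
c = 2t² / 11241 = 2·542² / 11241 = 52.2665.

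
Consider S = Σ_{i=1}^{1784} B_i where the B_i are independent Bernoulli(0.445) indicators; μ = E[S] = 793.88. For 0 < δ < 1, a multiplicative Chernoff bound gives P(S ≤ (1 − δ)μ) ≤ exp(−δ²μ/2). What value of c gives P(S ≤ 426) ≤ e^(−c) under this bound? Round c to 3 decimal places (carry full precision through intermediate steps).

85.237

Write 426 = (1 − δ)μ, so δ = 1 − 426/793.88 = 0.463395…
Then the exponent is δ²μ/2 = (μ − 426)²/(2μ) = 85.236871.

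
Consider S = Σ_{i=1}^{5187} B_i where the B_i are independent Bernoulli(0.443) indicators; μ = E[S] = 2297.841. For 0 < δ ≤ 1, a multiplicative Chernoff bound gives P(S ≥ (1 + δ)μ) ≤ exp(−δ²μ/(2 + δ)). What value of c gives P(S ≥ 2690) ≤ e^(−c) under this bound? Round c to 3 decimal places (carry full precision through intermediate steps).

Write 2690 = (1 + δ)μ, so δ = 2690/2297.841 − 1 = 0.1706641…
Then the exponent is δ²μ/(2 + δ) = (2690 − μ)² / (μ·(2 + δ)) = 30.832715.

30.833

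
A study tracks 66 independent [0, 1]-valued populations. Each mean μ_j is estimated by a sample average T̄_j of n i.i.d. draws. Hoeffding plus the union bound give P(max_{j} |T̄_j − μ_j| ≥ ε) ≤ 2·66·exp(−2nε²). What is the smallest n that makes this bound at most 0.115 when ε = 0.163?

133

Need 2·66·exp(−2nε²) ≤ 0.115, i.e. exp(−2nε²) ≤ 0.115/132.
So 2nε² ≥ ln(132/0.115) = 7.045625.
Hence n ≥ 7.045625/(2·0.163²) = 132.591.
The smallest integer n is 133.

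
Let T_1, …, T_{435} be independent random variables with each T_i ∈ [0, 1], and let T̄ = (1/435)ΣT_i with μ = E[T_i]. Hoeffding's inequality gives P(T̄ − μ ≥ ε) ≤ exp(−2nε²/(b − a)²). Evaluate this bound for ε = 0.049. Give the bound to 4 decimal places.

Exponent: 2nε²/(b − a)² = 2·435·0.049² / 1² = 2.08887.
Bound = exp(−2.08887) = 0.12383.

0.1238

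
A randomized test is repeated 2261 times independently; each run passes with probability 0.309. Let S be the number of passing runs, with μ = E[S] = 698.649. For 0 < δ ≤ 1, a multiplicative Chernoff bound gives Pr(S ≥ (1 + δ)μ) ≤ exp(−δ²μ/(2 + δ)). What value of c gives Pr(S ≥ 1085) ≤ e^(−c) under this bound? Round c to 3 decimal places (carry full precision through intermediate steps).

Write 1085 = (1 + δ)μ, so δ = 1085/698.649 − 1 = 0.5529973…
Then the exponent is δ²μ/(2 + δ) = (1085 − μ)² / (μ·(2 + δ)) = 83.686362.

83.686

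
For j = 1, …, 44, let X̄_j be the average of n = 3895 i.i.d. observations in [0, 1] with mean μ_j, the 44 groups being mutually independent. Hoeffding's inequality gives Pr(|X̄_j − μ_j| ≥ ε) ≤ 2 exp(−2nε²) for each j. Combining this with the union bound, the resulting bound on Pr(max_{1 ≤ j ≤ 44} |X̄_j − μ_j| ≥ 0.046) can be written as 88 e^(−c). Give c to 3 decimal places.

Union bound over the 44 events: Pr(max_{1 ≤ j ≤ 44} |X̄_j − μ_j| ≥ 0.046) ≤ 44·2·exp(−2nε²) = 88 exp(−2·3895·0.046²).
So c = 2·3895·0.046² = 16.4836.

16.484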